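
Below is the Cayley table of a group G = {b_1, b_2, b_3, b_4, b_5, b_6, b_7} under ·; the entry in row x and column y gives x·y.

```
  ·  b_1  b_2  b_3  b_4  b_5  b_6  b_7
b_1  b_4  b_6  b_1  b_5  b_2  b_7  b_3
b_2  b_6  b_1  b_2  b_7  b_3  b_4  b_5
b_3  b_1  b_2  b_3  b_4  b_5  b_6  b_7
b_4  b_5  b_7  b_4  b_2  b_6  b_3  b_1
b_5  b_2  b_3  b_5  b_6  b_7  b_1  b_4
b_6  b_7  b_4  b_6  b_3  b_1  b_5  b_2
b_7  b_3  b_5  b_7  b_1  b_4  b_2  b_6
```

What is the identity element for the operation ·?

b_3

The identity e satisfies e·x = x for all x, so its row in the table reproduces the column headers.
Row b_3 reads: b_1, b_2, b_3, b_4, b_5, b_6, b_7 — exactly the header order. So b_3 is the identity.
(Structurally, G here is isomorphic to the cyclic group Z_7.)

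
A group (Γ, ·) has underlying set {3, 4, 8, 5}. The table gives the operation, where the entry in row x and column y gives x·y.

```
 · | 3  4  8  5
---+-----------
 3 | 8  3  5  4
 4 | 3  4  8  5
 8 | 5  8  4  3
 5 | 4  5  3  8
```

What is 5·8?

Read row 5, column 8: 5·8 = 3.

3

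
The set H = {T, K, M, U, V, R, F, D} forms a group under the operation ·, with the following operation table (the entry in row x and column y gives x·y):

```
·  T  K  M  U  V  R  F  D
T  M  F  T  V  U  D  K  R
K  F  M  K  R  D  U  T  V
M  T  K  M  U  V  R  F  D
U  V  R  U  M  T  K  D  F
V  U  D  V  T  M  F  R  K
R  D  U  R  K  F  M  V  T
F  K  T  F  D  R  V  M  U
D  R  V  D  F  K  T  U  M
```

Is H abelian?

Yes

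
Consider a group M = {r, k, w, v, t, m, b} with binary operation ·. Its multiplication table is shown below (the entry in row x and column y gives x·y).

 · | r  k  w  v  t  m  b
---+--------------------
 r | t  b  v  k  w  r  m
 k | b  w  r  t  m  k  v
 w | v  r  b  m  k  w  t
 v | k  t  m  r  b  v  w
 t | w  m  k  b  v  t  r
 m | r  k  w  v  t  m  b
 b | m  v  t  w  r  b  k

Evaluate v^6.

w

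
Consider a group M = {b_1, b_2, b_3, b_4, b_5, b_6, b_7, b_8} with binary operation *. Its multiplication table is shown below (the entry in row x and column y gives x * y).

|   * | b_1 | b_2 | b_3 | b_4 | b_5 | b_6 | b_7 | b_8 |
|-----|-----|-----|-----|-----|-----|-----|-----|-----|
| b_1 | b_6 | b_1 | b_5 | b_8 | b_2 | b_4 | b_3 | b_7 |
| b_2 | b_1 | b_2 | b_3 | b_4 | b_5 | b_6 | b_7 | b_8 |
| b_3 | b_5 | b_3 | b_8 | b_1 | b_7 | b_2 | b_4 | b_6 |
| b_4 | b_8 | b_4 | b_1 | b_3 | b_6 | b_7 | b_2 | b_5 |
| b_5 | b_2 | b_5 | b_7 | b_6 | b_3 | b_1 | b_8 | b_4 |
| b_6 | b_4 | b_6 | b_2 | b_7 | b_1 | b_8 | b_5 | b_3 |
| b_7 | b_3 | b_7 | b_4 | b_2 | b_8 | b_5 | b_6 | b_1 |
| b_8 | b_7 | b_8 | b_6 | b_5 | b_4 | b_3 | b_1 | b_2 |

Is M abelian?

Check whether the table is symmetric across its main diagonal.
Every entry (row x, col y) equals the entry (row y, col x), so M is abelian.

Yes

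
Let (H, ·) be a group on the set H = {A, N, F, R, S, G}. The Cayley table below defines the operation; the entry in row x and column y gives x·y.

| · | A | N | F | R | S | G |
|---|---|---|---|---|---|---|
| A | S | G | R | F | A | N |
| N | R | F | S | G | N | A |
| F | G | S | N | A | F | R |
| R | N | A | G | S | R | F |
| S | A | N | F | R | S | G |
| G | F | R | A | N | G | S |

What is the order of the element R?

The identity element is S (its row matches the header).
R^1 = R
R^2 = R·R = S
The first power of R equal to the identity is R^2, so ord(R) = 2.

2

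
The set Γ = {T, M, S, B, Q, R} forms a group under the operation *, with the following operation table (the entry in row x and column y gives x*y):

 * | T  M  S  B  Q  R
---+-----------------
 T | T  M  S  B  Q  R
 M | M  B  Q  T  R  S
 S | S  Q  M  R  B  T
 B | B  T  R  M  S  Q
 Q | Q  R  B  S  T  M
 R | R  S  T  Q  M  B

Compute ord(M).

3

The identity element is T (its row matches the header).
M^1 = M
M^2 = M*M = B
M^3 = B*M = T
The first power of M equal to the identity is M^3, so ord(M) = 3.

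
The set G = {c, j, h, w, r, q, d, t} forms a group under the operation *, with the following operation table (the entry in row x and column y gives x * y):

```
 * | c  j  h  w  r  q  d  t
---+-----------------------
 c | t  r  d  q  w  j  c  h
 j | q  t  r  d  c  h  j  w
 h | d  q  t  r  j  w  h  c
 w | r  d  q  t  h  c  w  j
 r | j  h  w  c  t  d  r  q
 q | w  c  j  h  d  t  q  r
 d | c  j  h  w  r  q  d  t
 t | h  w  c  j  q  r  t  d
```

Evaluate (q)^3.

r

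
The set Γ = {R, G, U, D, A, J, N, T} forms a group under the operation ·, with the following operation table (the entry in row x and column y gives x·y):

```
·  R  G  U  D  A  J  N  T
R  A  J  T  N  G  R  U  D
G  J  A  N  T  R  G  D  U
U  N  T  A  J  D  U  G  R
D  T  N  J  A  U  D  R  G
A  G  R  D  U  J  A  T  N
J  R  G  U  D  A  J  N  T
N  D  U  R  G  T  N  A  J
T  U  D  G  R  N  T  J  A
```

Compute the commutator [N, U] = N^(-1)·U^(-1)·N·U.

A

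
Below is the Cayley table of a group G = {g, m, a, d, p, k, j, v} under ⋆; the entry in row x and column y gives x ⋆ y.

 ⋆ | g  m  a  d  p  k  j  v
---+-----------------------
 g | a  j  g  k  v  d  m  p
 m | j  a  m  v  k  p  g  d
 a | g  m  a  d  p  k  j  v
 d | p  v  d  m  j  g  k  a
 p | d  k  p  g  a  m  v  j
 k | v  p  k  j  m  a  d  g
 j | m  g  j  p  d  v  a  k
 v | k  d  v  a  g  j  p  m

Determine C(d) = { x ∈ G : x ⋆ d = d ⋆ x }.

Compare row d with column d entry by entry.
v ⋆ d = a = d ⋆ v, so v commutes with d.
k ⋆ d = j but d ⋆ k = g, so k does not.
Collecting the elements that commute with d: C(d) = {a, d, m, v}.

{a, d, m, v}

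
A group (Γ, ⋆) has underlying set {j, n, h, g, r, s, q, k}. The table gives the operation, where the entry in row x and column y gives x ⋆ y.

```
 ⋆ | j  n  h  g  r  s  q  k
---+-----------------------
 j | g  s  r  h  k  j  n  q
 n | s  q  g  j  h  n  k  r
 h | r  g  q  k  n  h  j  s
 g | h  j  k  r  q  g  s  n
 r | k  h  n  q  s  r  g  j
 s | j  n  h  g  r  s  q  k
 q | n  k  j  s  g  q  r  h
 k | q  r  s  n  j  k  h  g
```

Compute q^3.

g

q^1 = q
q^2 = q ⋆ q = r
q^3 = r ⋆ q = g
(Structurally, Γ here is isomorphic to the cyclic group Z_8.)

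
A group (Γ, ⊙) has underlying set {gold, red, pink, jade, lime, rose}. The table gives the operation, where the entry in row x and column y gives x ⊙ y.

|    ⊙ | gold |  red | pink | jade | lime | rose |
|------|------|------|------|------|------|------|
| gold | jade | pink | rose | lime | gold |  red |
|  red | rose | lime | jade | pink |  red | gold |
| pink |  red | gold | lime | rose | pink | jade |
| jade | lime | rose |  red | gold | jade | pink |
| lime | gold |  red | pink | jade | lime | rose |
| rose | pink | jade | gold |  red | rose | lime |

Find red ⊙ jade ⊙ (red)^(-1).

gold

The identity is lime. In row red, the entry lime sits in column red, so red^(-1) = red.
red ⊙ jade = pink
pink ⊙ red = gold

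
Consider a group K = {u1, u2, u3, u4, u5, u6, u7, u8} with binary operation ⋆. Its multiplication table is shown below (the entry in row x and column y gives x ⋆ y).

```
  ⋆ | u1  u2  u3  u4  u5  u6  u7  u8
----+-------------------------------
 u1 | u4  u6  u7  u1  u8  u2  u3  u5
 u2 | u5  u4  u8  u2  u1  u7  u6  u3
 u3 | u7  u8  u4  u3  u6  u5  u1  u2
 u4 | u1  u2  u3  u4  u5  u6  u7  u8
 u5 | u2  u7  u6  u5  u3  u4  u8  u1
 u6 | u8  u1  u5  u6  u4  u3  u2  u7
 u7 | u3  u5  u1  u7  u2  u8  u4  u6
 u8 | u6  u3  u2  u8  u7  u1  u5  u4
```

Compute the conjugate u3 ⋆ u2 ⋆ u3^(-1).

The identity is u4. In row u3, the entry u4 sits in column u3, so u3^(-1) = u3.
u3 ⋆ u2 = u8
u8 ⋆ u3 = u2
(Structurally, K here is isomorphic to the dihedral group D_4.)

u2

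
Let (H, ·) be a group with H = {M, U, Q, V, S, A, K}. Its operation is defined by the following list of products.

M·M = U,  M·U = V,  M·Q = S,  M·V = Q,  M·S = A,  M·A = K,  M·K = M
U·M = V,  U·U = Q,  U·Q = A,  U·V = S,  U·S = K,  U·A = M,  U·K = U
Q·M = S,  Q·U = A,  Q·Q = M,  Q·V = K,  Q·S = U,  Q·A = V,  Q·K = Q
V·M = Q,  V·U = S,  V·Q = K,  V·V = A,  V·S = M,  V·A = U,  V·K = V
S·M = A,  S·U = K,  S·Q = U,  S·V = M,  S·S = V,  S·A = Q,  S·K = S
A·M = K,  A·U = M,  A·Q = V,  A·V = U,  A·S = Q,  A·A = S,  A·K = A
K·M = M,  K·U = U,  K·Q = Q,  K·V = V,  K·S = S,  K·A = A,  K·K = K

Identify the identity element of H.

K

The identity e satisfies e·x = x for all x, so its row in the table reproduces the column headers.
Row K reads: M, U, Q, V, S, A, K — exactly the header order. So K is the identity.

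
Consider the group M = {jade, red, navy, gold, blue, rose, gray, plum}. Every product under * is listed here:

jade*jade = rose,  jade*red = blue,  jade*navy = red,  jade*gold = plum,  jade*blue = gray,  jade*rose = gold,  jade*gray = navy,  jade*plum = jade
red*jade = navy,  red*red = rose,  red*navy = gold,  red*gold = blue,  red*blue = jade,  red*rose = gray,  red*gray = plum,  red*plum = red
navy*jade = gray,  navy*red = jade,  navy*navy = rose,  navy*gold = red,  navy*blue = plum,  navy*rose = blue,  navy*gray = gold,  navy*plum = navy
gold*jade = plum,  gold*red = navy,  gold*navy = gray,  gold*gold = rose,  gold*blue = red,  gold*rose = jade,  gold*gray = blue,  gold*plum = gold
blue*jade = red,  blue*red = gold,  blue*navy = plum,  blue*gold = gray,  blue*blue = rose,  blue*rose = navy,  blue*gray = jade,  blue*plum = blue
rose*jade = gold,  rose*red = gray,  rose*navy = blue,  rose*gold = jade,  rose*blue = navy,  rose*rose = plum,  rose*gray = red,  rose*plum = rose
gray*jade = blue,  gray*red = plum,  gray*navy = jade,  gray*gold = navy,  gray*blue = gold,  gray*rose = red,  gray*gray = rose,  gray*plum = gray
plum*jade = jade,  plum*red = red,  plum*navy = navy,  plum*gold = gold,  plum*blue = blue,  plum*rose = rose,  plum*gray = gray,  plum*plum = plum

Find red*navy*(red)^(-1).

The identity is plum. In row red, the entry plum sits in column gray, so red^(-1) = gray.
red*navy = gold
gold*gray = blue

blue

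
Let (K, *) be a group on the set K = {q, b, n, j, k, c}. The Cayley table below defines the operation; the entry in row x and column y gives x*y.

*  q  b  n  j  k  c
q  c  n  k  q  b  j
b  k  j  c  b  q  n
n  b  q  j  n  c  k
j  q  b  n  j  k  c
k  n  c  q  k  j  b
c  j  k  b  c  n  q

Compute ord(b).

The identity element is j (its row matches the header).
b^1 = b
b^2 = b*b = j
The first power of b equal to the identity is b^2, so ord(b) = 2.

2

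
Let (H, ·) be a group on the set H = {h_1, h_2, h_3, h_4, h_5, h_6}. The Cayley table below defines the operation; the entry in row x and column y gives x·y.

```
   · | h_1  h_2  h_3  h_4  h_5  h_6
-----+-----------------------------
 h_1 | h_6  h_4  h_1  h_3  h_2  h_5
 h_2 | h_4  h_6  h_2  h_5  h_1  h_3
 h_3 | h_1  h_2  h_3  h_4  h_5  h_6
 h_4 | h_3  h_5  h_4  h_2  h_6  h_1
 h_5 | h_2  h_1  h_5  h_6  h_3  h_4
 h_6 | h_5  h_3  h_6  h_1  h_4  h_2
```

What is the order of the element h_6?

The identity element is h_3 (its row matches the header).
h_6^1 = h_6
h_6^2 = h_6·h_6 = h_2
h_6^3 = h_2·h_6 = h_3
The first power of h_6 equal to the identity is h_6^3, so ord(h_6) = 3.

3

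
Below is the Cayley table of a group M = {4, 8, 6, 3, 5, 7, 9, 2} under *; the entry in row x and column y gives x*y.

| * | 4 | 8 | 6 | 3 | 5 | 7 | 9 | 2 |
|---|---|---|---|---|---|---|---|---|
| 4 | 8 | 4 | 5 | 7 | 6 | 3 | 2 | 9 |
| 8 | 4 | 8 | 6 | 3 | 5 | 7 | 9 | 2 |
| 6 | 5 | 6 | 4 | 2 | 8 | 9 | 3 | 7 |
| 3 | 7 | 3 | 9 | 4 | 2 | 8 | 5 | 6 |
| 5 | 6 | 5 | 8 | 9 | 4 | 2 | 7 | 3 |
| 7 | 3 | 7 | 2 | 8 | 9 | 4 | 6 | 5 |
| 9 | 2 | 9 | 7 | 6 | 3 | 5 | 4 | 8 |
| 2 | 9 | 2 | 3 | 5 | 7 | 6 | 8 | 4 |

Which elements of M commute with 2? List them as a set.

{2, 4, 8, 9}

Compare row 2 with column 2 entry by entry.
4*2 = 9 = 2*4, so 4 commutes with 2.
7*2 = 5 but 2*7 = 6, so 7 does not.
Collecting the elements that commute with 2: C(2) = {2, 4, 8, 9}.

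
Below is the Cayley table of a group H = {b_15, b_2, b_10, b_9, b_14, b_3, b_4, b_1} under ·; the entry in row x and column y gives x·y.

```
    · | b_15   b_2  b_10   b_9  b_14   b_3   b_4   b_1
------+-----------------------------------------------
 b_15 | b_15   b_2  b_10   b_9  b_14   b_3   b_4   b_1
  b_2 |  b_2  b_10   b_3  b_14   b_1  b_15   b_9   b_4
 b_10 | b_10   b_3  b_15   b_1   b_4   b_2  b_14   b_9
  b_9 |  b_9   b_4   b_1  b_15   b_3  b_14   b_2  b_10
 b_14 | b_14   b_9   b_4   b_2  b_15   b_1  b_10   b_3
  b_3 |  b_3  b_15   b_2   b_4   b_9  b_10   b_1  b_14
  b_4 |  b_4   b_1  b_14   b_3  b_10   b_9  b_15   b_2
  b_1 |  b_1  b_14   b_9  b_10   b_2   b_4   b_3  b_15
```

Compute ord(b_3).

The identity element is b_15 (its row matches the header).
b_3^1 = b_3
b_3^2 = b_3·b_3 = b_10
b_3^3 = b_10·b_3 = b_2
b_3^4 = b_2·b_3 = b_15
The first power of b_3 equal to the identity is b_3^4, so ord(b_3) = 4.

4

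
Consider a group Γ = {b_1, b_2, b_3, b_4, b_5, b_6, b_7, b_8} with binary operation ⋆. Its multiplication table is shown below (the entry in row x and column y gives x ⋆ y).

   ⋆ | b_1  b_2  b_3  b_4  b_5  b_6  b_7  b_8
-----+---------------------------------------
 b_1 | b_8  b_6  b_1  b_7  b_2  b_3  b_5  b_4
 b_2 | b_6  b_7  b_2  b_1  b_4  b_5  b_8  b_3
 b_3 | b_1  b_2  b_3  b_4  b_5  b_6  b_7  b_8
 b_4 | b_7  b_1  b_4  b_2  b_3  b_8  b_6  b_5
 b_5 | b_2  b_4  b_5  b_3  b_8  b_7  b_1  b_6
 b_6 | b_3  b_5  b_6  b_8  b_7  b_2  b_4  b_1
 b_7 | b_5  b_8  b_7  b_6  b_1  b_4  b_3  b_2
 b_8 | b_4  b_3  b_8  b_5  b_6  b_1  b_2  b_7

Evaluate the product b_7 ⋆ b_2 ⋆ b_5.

b_7 ⋆ b_2 = b_8
b_8 ⋆ b_5 = b_6

b_6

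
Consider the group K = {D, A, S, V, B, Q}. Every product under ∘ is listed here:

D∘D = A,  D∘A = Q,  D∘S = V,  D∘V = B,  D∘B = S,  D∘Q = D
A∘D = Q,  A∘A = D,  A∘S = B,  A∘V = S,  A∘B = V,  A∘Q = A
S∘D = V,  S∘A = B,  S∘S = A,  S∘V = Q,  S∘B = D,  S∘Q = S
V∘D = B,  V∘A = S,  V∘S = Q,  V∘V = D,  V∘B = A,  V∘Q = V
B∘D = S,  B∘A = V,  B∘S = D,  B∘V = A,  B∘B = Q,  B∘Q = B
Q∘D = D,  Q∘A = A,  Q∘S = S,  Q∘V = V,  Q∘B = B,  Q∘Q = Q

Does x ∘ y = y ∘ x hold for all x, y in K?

Check whether the table is symmetric across its main diagonal.
Every entry (row x, col y) equals the entry (row y, col x), so K is abelian.
(In fact K ≅ the cyclic group Z_6.)

Yes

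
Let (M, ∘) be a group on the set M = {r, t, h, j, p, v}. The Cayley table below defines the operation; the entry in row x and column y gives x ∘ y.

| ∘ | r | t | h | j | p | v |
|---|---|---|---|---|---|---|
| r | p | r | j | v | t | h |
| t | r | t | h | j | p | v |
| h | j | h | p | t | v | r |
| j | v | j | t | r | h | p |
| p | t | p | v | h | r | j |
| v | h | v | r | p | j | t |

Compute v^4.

v^1 = v
v^2 = v ∘ v = t
v^3 = t ∘ v = v
v^4 = v ∘ v = t

t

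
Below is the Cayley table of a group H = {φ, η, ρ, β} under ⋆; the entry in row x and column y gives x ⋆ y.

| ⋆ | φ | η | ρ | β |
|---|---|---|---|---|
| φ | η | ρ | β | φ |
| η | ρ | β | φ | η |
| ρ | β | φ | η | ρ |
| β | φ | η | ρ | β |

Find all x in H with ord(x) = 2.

Identity is β. Compute the order of each non-identity element by repeated multiplication:
  φ: φ → η → ρ → β  (order 4)
  η: η → β  (order 2)
  ρ: ρ → η → φ → β  (order 4)
Elements of order 2: {η}.

{η}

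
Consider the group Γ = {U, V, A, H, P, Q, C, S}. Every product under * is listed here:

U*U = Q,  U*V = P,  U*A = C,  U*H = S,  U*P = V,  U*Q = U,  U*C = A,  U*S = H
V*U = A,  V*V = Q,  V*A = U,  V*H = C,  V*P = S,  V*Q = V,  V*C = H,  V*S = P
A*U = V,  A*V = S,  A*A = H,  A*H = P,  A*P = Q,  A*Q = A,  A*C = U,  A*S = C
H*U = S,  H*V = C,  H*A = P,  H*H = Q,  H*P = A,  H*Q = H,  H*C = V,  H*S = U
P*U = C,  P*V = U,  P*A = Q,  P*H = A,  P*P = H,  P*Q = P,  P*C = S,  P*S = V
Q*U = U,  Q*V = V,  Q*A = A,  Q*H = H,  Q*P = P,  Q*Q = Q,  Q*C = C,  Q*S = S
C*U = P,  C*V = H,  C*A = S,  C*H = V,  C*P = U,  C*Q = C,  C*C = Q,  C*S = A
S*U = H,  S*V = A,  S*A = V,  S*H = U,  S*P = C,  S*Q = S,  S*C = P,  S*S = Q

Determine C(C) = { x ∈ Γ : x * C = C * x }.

Compare row C with column C entry by entry.
V * C = H = C * V, so V commutes with C.
A * C = U but C * A = S, so A does not.
Collecting the elements that commute with C: C(C) = {C, H, Q, V}.

{C, H, Q, V}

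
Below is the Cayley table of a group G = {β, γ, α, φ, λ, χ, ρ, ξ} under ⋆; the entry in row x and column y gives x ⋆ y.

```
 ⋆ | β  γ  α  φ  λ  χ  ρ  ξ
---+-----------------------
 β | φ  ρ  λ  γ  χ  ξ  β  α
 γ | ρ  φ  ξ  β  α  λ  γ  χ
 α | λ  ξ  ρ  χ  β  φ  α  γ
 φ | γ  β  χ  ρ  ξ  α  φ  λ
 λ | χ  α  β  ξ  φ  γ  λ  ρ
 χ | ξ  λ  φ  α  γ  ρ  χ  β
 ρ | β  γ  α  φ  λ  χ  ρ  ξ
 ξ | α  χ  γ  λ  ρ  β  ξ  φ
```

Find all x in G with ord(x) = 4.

{β, γ, λ, ξ}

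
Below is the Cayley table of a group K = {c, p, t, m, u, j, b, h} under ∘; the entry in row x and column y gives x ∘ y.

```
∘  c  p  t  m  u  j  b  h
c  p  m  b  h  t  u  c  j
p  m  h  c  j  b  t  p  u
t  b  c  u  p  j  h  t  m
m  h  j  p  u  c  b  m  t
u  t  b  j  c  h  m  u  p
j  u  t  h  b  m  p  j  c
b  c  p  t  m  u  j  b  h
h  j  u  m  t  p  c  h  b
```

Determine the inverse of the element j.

m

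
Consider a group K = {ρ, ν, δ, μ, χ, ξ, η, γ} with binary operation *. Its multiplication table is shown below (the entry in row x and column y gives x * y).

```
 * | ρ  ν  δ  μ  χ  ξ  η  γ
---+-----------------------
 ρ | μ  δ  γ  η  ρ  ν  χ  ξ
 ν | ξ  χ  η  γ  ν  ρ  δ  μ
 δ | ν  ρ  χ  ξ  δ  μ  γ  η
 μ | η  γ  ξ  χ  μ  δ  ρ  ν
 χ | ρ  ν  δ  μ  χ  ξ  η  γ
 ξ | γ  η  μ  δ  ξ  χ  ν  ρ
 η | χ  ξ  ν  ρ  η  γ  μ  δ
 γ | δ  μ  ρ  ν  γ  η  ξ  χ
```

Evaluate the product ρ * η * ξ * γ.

ρ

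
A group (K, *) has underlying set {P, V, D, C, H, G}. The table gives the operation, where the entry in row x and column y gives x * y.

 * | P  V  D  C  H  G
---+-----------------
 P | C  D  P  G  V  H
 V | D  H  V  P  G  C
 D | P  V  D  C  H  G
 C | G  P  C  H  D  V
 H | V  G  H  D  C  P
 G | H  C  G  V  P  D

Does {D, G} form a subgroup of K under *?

Yes

{D, G} contains the identity D.
Checking products: every product of two elements of {D, G} (read from the table) lies in {D, G}, so the set is closed.
In a finite group, a nonempty closed subset is a subgroup. So {D, G} ≤ K.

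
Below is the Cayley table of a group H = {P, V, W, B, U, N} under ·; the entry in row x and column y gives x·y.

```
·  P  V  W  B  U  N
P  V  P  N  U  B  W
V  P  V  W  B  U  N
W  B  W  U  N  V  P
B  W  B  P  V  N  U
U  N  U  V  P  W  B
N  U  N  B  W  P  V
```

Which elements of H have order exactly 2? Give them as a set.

{B, N, P}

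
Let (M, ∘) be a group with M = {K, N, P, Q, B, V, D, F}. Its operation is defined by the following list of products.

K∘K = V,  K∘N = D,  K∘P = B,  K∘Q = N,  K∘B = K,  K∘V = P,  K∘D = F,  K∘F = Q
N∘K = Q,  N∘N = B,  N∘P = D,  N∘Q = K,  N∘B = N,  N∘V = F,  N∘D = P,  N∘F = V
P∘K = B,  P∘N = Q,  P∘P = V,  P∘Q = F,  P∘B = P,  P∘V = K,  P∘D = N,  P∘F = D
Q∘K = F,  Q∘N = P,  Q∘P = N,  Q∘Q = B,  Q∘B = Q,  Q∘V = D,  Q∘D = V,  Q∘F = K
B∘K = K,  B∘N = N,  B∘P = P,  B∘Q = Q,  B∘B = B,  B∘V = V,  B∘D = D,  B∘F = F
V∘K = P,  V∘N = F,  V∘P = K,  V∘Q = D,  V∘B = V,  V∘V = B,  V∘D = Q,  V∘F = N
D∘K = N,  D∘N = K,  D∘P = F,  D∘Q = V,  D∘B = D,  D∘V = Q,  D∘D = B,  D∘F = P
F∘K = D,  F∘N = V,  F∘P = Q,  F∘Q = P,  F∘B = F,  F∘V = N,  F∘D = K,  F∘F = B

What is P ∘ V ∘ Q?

N

P ∘ V = K
K ∘ Q = N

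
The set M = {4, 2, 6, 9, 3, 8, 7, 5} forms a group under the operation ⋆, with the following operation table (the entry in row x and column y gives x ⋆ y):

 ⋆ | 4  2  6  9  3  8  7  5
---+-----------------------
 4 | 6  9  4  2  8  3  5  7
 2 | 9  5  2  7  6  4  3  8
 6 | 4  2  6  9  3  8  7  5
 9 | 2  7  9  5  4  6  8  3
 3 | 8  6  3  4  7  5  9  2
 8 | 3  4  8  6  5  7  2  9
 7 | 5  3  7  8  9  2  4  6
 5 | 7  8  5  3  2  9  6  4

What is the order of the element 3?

The identity element is 6 (its row matches the header).
3^1 = 3
3^2 = 3 ⋆ 3 = 7
3^3 = 7 ⋆ 3 = 9
3^4 = 9 ⋆ 3 = 4
3^5 = 4 ⋆ 3 = 8
3^6 = 8 ⋆ 3 = 5
3^7 = 5 ⋆ 3 = 2
3^8 = 2 ⋆ 3 = 6
The first power of 3 equal to the identity is 3^8, so ord(3) = 8.
(Structurally, M here is isomorphic to the cyclic group Z_8.)

8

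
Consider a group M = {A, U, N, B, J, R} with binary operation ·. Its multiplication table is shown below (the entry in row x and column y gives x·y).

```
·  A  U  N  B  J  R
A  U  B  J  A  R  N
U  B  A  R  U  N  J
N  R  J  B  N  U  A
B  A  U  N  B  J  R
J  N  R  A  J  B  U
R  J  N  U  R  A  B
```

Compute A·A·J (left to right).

A·A = U
U·J = N

N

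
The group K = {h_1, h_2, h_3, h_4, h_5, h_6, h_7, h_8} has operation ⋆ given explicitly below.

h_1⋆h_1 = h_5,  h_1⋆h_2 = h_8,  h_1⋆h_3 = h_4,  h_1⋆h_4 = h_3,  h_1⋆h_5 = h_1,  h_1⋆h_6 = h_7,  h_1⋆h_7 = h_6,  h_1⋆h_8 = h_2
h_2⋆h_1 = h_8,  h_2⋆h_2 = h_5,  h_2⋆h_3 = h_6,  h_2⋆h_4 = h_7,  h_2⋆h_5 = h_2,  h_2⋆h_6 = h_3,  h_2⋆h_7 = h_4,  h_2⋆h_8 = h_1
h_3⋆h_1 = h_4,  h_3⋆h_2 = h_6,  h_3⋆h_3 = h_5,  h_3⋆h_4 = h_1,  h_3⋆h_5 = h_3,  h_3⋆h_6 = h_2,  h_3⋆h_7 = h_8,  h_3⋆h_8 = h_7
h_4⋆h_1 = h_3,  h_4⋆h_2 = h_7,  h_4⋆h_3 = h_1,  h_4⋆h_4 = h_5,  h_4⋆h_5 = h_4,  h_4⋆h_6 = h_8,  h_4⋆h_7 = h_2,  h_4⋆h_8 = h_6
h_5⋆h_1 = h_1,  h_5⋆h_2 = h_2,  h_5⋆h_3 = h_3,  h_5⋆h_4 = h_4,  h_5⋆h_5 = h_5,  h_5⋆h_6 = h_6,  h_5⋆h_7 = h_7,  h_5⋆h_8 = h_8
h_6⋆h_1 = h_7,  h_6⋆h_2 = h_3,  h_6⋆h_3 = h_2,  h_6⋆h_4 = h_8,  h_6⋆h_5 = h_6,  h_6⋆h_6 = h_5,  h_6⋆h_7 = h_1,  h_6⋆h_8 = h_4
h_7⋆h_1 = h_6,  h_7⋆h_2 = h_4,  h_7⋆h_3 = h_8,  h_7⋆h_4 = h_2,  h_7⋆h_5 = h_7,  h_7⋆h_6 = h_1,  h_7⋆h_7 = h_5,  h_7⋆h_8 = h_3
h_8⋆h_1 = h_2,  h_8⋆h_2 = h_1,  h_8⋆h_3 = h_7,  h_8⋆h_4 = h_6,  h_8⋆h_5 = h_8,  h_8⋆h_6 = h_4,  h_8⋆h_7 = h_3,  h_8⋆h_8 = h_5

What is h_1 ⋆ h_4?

Read row h_1, column h_4: h_1 ⋆ h_4 = h_3.

h_3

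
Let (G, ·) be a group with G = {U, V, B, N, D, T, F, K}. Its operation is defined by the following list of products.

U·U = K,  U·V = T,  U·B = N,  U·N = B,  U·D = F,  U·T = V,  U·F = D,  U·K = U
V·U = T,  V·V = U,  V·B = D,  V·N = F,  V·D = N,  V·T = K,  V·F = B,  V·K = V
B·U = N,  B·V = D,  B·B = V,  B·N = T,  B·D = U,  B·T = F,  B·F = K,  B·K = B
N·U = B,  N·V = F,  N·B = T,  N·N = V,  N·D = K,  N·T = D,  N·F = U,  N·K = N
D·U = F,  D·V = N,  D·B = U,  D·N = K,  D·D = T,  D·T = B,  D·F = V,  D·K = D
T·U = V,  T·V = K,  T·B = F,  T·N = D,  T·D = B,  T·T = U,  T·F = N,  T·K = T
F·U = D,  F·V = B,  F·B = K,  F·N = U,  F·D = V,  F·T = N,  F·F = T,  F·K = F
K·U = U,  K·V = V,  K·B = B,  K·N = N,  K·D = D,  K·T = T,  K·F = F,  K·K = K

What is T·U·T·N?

N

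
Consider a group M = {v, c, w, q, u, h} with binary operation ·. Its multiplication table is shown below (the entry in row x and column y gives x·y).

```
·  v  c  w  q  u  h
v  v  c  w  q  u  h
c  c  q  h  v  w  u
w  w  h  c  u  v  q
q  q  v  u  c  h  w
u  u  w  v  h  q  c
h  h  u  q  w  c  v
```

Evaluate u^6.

v

u^1 = u
u^2 = u·u = q
u^3 = q·u = h
u^4 = h·u = c
u^5 = c·u = w
u^6 = w·u = v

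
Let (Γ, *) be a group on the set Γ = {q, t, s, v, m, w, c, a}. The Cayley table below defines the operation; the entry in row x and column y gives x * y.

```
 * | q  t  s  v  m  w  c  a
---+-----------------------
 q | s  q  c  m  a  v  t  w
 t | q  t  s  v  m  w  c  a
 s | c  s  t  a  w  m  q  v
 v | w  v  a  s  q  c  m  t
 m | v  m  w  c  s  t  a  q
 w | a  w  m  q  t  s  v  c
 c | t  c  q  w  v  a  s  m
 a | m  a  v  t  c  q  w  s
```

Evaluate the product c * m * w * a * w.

t

c * m = v
v * w = c
c * a = m
m * w = t
(Structurally, Γ here is isomorphic to the quaternion group Q_8.)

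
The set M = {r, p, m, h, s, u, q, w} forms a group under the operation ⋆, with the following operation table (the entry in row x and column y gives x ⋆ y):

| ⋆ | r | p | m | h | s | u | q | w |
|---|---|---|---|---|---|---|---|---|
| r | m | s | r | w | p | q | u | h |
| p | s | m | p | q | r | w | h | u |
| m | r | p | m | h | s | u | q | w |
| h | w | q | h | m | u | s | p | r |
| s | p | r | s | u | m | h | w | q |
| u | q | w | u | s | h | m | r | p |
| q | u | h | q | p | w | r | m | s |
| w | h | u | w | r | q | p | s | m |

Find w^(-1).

First locate the identity: row m matches the header, so m is the identity.
Scan row w for m: w ⋆ w = m. Hence w^(-1) = w.
(Structurally, M here is isomorphic to the elementary abelian group (Z_2)^3.)

w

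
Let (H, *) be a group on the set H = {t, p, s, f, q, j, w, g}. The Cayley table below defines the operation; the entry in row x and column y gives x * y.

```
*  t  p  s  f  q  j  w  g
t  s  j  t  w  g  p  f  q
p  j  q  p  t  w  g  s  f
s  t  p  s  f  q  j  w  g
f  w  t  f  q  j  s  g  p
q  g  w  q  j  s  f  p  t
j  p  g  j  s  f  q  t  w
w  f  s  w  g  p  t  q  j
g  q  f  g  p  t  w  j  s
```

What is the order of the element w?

The identity element is s (its row matches the header).
w^1 = w
w^2 = w * w = q
w^3 = q * w = p
w^4 = p * w = s
The first power of w equal to the identity is w^4, so ord(w) = 4.

4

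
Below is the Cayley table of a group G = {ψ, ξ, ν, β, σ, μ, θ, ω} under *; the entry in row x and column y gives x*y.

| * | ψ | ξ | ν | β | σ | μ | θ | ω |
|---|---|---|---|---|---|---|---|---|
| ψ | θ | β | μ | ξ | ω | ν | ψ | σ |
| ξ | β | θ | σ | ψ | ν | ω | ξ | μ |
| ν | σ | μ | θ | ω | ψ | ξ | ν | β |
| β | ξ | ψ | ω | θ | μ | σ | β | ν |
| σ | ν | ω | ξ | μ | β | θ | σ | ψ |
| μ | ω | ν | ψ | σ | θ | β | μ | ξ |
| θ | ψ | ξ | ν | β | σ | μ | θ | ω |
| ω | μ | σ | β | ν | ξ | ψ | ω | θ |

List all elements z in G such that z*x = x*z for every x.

An element z is central iff its row equals its column in the table.
For ν: ν*σ = ψ ≠ ξ = σ*ν, so ν ∉ Z.
Checking each element this way leaves Z(G) = {β, θ}.

{β, θ}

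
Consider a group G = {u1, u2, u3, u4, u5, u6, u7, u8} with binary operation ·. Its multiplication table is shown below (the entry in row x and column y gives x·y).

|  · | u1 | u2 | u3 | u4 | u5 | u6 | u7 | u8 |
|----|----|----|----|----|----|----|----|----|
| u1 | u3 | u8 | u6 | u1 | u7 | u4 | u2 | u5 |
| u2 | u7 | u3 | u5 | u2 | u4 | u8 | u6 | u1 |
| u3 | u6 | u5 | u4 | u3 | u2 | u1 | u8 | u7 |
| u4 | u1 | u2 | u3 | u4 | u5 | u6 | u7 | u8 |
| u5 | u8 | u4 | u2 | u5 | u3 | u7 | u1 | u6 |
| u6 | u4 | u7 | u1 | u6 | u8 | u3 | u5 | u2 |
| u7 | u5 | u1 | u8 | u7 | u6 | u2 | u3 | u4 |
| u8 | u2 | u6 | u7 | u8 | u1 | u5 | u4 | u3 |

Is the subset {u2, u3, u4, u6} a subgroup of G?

No

u3·u2 = u5, which is not in {u2, u3, u4, u6}.
The subset is not closed under ·, so it is not a subgroup.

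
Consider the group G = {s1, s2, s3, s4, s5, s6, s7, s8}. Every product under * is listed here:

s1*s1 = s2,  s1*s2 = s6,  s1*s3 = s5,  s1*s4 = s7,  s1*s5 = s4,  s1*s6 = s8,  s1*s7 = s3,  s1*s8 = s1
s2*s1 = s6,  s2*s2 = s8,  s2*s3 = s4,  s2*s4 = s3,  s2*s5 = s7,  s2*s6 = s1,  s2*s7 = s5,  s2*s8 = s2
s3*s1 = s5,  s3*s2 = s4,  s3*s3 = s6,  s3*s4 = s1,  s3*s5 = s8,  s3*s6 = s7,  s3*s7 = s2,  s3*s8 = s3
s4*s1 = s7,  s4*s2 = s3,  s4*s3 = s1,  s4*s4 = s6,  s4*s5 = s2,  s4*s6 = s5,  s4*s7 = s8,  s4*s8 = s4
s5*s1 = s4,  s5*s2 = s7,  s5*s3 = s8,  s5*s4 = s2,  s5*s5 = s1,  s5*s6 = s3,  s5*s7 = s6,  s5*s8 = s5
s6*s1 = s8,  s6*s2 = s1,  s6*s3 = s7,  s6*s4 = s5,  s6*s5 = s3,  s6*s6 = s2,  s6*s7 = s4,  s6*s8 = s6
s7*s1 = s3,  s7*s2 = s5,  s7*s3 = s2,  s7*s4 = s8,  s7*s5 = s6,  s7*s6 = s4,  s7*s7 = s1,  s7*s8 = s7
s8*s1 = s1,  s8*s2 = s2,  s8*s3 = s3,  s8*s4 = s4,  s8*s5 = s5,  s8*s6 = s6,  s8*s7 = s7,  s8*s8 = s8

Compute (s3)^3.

s7

s3^1 = s3
s3^2 = s3 * s3 = s6
s3^3 = s6 * s3 = s7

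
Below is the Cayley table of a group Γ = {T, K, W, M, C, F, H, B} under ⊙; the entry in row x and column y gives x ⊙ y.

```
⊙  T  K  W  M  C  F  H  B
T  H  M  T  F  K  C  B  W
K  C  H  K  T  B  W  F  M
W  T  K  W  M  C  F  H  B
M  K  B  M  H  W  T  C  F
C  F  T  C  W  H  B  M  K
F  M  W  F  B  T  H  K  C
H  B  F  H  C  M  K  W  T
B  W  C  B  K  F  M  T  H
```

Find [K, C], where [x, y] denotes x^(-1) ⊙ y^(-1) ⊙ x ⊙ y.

Identity is W; from the table K^(-1) = F and C^(-1) = M.
F ⊙ M = B
B ⊙ K = C
C ⊙ C = H

H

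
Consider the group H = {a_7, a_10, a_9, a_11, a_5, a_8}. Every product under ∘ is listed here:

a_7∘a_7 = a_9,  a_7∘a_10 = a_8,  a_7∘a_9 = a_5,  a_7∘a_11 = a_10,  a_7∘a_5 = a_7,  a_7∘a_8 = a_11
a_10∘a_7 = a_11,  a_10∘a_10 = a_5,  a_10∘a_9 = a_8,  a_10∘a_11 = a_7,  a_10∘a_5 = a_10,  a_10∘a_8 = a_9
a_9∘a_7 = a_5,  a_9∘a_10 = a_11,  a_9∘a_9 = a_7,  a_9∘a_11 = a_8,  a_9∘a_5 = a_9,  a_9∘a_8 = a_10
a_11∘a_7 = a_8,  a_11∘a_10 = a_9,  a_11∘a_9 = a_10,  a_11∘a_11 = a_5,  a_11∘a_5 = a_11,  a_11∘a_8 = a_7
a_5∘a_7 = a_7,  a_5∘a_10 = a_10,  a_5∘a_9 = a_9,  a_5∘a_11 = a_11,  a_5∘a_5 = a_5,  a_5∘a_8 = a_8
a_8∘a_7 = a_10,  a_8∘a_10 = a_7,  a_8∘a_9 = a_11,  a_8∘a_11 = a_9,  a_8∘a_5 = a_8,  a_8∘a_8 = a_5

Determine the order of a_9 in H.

3

The identity element is a_5 (its row matches the header).
a_9^1 = a_9
a_9^2 = a_9 ∘ a_9 = a_7
a_9^3 = a_7 ∘ a_9 = a_5
The first power of a_9 equal to the identity is a_9^3, so ord(a_9) = 3.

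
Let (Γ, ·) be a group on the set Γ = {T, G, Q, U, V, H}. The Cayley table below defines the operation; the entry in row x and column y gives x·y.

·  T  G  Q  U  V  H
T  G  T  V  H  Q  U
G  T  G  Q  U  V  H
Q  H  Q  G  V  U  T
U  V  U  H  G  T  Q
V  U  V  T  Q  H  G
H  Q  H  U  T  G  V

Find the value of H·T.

Q

Read row H, column T: H·T = Q.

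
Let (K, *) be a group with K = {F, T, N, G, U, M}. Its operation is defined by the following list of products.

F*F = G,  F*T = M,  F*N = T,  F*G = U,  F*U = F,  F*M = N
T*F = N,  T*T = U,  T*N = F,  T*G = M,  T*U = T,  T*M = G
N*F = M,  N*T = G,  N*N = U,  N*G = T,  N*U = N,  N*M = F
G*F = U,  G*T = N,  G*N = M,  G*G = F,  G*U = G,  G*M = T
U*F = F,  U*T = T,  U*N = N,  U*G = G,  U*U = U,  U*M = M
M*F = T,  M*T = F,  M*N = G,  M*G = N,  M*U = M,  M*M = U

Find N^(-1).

First locate the identity: row U matches the header, so U is the identity.
Scan row N for U: N * N = U. Hence N^(-1) = N.
(Structurally, K here is isomorphic to the symmetric group S_3.)

N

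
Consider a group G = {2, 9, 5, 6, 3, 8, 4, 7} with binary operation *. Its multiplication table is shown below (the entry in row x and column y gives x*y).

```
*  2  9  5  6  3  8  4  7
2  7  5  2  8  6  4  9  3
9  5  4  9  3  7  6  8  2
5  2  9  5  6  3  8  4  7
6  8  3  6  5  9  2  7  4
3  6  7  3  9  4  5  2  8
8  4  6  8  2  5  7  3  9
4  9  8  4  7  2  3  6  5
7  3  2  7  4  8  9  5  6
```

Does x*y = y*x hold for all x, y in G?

Check whether the table is symmetric across its main diagonal.
Every entry (row x, col y) equals the entry (row y, col x), so G is abelian.

Yes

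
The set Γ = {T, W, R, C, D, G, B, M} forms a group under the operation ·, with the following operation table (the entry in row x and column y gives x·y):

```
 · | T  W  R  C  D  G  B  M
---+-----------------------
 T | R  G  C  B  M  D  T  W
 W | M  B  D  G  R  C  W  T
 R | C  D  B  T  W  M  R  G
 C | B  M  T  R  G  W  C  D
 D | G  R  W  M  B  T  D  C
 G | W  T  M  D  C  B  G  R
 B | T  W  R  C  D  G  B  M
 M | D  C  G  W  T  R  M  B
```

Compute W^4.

B

W^1 = W
W^2 = W·W = B
W^3 = B·W = W
W^4 = W·W = B
(Structurally, Γ here is isomorphic to the dihedral group D_4.)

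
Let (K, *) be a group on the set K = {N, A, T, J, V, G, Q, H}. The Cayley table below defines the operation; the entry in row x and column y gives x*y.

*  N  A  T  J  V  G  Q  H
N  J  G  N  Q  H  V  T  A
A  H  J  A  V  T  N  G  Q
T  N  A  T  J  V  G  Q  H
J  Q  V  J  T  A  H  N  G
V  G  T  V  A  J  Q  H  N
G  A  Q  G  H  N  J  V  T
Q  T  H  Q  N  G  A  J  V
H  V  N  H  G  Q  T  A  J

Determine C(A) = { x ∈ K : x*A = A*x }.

Compare row A with column A entry by entry.
V*A = T = A*V, so V commutes with A.
N*A = G but A*N = H, so N does not.
Collecting the elements that commute with A: C(A) = {A, J, T, V}.

{A, J, T, V}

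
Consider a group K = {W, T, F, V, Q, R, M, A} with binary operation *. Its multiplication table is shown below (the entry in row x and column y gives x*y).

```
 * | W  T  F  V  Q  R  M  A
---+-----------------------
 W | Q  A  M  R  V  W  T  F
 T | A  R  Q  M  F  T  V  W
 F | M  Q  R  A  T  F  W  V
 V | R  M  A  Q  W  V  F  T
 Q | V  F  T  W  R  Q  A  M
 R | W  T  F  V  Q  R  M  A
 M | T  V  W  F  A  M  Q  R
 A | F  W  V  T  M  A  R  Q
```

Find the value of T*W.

Read row T, column W: T*W = A.

A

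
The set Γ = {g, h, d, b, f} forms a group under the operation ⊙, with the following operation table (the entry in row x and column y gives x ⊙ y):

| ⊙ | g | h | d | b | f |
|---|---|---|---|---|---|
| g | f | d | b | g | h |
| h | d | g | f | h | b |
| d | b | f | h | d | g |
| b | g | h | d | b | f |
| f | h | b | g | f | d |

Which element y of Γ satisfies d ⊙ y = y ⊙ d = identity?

First locate the identity: row b matches the header, so b is the identity.
Scan row d for b: d ⊙ g = b. Hence d^(-1) = g.

g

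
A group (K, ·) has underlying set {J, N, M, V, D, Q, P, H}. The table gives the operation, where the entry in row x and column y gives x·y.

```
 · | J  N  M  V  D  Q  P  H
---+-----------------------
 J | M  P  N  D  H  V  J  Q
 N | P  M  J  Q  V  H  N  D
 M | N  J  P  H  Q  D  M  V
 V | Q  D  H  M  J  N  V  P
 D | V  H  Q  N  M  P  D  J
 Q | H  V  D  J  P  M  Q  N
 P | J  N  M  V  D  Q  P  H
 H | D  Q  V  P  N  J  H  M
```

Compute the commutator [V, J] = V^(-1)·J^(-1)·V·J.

M

Identity is P; from the table V^(-1) = H and J^(-1) = N.
H·N = Q
Q·V = J
J·J = M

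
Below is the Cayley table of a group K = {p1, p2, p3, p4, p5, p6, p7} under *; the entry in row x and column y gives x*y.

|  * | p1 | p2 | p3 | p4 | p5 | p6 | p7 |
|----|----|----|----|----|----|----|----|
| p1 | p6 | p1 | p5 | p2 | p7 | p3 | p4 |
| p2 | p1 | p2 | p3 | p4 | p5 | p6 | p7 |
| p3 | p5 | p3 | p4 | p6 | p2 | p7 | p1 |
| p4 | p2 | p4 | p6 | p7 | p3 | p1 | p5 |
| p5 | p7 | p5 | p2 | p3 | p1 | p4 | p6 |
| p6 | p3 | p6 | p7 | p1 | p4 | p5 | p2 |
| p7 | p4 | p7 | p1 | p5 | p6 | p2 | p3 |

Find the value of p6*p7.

p2

Read row p6, column p7: p6*p7 = p2.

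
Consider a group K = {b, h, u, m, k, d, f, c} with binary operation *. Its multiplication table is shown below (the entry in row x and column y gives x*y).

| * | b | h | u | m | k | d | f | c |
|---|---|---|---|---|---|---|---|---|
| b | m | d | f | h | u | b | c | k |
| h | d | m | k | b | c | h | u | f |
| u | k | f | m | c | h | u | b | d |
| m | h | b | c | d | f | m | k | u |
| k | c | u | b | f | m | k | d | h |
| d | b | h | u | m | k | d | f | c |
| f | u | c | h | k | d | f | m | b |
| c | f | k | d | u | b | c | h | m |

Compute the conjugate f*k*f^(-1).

The identity is d. In row f, the entry d sits in column k, so f^(-1) = k.
f*k = d
d*k = k

k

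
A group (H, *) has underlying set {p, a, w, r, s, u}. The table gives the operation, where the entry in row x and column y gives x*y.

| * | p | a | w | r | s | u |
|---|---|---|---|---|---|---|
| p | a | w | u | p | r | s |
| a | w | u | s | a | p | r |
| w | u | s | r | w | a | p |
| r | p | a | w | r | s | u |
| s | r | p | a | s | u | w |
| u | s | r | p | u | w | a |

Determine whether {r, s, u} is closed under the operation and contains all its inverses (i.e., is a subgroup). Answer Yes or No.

No

u*u = a, which is not in {r, s, u}.
The subset is not closed under *, so it is not a subgroup.
(Structurally, H here is isomorphic to the cyclic group Z_6.)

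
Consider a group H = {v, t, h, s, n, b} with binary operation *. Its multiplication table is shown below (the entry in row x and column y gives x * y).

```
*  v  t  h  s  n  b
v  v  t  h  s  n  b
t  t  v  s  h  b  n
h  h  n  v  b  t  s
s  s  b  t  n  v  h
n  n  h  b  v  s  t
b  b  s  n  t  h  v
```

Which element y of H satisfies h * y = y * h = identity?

First locate the identity: row v matches the header, so v is the identity.
Scan row h for v: h * h = v. Hence h^(-1) = h.

h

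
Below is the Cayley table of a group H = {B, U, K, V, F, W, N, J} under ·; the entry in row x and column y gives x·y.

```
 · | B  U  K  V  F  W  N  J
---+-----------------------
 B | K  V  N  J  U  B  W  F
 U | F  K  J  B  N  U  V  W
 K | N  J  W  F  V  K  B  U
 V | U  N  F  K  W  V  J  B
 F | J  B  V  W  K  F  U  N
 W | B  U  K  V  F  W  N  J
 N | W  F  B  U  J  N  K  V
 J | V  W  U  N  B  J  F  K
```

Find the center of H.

{K, W}

An element z is central iff its row equals its column in the table.
For J: J·N = F ≠ V = N·J, so J ∉ Z.
Checking each element this way leaves Z(H) = {K, W}.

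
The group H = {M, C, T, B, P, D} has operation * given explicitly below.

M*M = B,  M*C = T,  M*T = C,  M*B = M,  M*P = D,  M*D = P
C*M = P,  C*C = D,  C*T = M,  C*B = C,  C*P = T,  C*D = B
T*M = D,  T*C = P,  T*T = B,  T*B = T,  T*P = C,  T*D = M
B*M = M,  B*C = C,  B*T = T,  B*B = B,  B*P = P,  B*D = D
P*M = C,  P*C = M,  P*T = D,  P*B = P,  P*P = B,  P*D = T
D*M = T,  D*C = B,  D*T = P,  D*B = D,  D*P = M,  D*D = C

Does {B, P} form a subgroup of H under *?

{B, P} contains the identity B.
Checking products: every product of two elements of {B, P} (read from the table) lies in {B, P}, so the set is closed.
In a finite group, a nonempty closed subset is a subgroup. So {B, P} ≤ H.

Yes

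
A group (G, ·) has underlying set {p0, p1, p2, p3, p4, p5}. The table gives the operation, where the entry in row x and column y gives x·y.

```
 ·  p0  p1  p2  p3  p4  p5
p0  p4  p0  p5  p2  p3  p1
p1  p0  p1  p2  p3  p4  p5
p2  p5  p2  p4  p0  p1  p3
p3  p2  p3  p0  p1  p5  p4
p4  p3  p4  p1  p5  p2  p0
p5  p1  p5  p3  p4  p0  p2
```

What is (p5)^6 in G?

p1

p5^1 = p5
p5^2 = p5·p5 = p2
p5^3 = p2·p5 = p3
p5^4 = p3·p5 = p4
p5^5 = p4·p5 = p0
p5^6 = p0·p5 = p1
(Structurally, G here is isomorphic to the cyclic group Z_6.)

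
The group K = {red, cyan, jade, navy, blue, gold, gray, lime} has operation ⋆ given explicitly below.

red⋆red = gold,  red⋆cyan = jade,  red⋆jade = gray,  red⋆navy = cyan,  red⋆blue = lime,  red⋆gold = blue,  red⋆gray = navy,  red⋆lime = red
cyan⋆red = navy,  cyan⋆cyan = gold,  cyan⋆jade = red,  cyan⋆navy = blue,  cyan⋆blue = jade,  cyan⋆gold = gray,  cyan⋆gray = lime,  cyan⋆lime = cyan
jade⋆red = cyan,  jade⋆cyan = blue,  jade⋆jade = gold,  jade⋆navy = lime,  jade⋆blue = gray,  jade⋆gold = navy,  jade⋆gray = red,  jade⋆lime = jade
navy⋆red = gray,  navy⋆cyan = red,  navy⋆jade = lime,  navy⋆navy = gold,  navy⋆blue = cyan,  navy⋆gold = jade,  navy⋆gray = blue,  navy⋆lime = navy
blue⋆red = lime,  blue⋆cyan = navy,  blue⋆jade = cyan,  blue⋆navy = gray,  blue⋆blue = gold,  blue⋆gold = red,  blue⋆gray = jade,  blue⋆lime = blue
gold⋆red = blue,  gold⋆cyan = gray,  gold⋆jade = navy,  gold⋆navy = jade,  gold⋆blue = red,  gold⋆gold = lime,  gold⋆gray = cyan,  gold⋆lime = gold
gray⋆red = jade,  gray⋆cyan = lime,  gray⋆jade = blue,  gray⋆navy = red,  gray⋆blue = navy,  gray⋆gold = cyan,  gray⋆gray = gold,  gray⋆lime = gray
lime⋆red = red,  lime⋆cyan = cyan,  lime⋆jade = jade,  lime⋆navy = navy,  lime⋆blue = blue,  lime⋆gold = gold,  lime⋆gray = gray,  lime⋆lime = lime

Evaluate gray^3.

gray^1 = gray
gray^2 = gray ⋆ gray = gold
gray^3 = gold ⋆ gray = cyan
(Structurally, K here is isomorphic to the quaternion group Q_8.)

cyan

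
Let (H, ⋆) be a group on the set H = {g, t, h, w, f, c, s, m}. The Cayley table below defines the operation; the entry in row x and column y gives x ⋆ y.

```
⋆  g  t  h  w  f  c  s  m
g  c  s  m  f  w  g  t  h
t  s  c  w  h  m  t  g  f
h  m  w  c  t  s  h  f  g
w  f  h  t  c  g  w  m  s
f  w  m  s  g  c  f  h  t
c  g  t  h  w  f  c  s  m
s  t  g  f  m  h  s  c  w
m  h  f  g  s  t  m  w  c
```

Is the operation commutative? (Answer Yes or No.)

Yes

Check whether the table is symmetric across its main diagonal.
Every entry (row x, col y) equals the entry (row y, col x), so H is abelian.
(In fact H ≅ the elementary abelian group (Z_2)^3.)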